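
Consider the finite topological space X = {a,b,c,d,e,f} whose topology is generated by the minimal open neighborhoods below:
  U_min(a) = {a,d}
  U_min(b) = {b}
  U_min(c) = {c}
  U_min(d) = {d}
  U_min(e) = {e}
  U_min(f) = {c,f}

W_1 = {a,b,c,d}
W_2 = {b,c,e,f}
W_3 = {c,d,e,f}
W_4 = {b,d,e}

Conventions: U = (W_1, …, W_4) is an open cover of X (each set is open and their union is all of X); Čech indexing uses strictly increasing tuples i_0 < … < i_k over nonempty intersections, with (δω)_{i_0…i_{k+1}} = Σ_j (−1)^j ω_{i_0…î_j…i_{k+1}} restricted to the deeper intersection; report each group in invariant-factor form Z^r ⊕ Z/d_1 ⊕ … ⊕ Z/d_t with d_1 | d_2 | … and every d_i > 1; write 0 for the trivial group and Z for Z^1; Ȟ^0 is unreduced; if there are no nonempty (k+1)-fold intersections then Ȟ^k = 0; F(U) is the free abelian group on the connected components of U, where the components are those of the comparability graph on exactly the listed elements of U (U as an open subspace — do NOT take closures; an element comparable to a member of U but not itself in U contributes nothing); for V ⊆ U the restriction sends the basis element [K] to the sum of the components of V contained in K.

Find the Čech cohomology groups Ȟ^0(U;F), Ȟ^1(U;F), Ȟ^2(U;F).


Ȟ^0 = Z^4,  Ȟ^1 = 0,  Ȟ^2 = 0

nonempty intersections:
  W12={b,c} W13={c,d} W14={b,d} W23={c,e,f} W24={b,e} W34={d,e}
  W123={c} W124={b} W134={d} W234={e}
components per intersection:
  W1: {a,d} {b} {c}
  W2: {b} {c,f} {e}
  W3: {c,f} {d} {e}
  W4: {b} {d} {e}
  W12: {b} {c}
  W13: {c} {d}
  W14: {b} {d}
  W23: {c,f} {e}
  W24: {b} {e}
  W34: {d} {e}
  W123: {c}
  W124: {b}
  W134: {d}
  W234: {e}
C dims 12,12,4; δ0: rk 8, SNF 1^8; δ1: rk 4, SNF 1^4
Ȟ^0: (12−8)−0=4 ⇒ Z^4
Ȟ^1: (12−4)−8=0 ⇒ 0
Ȟ^2: (4−0)−4=0 ⇒ 0


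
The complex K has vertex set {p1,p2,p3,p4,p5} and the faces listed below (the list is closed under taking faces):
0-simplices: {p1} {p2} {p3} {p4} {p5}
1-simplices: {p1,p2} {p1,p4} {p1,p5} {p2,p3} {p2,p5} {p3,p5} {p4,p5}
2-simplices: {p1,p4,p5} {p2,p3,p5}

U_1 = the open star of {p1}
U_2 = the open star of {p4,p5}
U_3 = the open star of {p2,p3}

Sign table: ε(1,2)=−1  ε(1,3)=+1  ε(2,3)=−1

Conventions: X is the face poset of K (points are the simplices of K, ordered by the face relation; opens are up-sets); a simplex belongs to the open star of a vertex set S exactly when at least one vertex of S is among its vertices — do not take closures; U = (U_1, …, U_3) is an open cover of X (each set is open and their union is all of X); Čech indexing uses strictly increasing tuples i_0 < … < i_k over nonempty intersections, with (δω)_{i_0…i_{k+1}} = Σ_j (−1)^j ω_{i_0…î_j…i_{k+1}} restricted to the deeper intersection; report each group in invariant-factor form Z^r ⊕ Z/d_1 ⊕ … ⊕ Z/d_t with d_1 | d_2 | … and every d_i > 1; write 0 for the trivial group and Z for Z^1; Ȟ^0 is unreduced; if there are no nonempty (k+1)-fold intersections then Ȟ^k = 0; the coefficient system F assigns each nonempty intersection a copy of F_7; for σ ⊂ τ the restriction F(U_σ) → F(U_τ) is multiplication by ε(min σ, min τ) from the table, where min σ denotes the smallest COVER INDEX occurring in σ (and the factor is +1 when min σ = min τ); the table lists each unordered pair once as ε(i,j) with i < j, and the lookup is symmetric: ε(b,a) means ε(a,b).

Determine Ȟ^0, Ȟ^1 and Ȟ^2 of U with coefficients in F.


nonempty overlaps:
  U1={{p1},{p1,p2},{p1,p4},{p1,p5},{p1,p4,p5}} U2={{p4},{p5},{p1,p4},{p1,p5},{p2,p5},{p3,p5},{p4,p5},{p1,p4,p5},{p2,p3,p5}} U3={{p2},{p3},{p1,p2},{p2,p3},{p2,p5},{p3,p5},{p2,p3,p5}}
  U12={{p1,p4},{p1,p5},{p1,p4,p5}} U13={{p1,p2}} U23={{p2,p5},{p3,p5},{p2,p3,p5}}
C dims 3,3; δ0: rk_F7 2
degree 0: 3−2−0 = 1 → Ȟ^0 ≅ Z/7
degree 1: 3−0−2 = 1 → Ȟ^1 ≅ Z/7
degree 2: 0−0−0 = 0 → Ȟ^2 ≅ 0

Ȟ^0 = Z/7; Ȟ^1 = Z/7; Ȟ^2 = 0


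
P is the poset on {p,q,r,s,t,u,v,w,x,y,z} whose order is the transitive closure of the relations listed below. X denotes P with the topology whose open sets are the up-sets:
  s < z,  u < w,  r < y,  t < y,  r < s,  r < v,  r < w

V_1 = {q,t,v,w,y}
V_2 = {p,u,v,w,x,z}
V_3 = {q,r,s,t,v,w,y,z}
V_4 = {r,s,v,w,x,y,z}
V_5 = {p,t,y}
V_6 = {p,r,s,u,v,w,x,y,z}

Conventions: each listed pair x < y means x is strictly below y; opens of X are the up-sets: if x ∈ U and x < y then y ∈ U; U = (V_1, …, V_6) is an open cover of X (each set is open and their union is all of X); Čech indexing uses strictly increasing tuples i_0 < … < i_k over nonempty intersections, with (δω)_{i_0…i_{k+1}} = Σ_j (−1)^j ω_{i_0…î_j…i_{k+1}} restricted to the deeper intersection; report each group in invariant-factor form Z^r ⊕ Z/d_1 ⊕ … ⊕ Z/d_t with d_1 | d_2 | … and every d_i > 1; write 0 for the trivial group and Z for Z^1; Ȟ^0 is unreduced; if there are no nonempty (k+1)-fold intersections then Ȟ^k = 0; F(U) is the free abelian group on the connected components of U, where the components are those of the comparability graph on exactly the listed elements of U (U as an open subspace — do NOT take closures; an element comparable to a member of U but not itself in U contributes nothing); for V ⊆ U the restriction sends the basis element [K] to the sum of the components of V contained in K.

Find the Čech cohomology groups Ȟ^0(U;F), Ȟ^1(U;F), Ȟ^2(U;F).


Ȟ^0 ≅ Z^4, Ȟ^1 ≅ 0 and Ȟ^2 ≅ 0

intersection data:
  V12={v,w} V13={q,t,v,w,y} V14={v,w,y} V15={t,y} V16={v,w,y} V23={v,w,z} V24={v,w,x,z} V25={p} V26={p,u,v,w,x,z} V34={r,s,v,w,y,z} V35={t,y} V36={r,s,v,w,y,z} V45={y} V46={r,s,v,w,x,y,z} V56={p,y}
  V123={v,w} V124={v,w} V126={v,w} V134={v,w,y} V135={t,y} V136={v,w,y} V145={y} V146={v,w,y} V156={y} V234={v,w,z} V236={v,w,z} V246={v,w,x,z} V256={p} V345={y} V346={r,s,v,w,y,z} V356={y} V456={y}
  V1234={v,w} V1236={v,w} V1246={v,w} V1345={y} V1346={v,w,y} V1356={y} V1456={y} V2346={v,w,z} V3456={y}
  V12346={v,w} V13456={y}
components per intersection:
  V1: {q} {t,y} {v} {w}
  V2: {p} {u,w} {v} {x} {z}
  V3: {q} {r,s,t,v,w,y,z}
  V4: {r,s,v,w,y,z} {x}
  V5: {p} {t,y}
  V6: {p} {r,s,u,v,w,y,z} {x}
  V12: {v} {w}
  V13: {q} {t,y} {v} {w}
  V14: {v} {w} {y}
  V15: {t,y}
  V16: {v} {w} {y}
  V23: {v} {w} {z}
  V24: {v} {w} {x} {z}
  V25: {p}
  V26: {p} {u,w} {v} {x} {z}
  V34: {r,s,v,w,y,z}
  V35: {t,y}
  V36: {r,s,v,w,y,z}
  V45: {y}
  V46: {r,s,v,w,y,z} {x}
  V56: {p} {y}
  V123: {v} {w}
  V124: {v} {w}
  V126: {v} {w}
  V134: {v} {w} {y}
  V135: {t,y}
  V136: {v} {w} {y}
  V145: {y}
  V146: {v} {w} {y}
  V156: {y}
  V234: {v} {w} {z}
  V236: {v} {w} {z}
  V246: {v} {w} {x} {z}
  V256: {p}
  V345: {y}
  V346: {r,s,v,w,y,z}
  V356: {y}
  V456: {y}
  V1234: {v} {w}
  V1236: {v} {w}
  V1246: {v} {w}
  V1345: {y}
  V1346: {v} {w} {y}
  V1356: {y}
  V1456: {y}
  V2346: {v} {w} {z}
  V3456: {y}
  V12346: {v} {w}
  V13456: {y}
C dims 18,34,33,16; δ0: rk 14, SNF 1^14; δ1: rk 20, SNF 1^20; δ2: rk 13, SNF 1^13
Ȟ^0 = (18 − 14) − 0 = 4, so Ȟ^0 ≅ Z^4
Ȟ^1 = (34 − 20) − 14 = 0, so Ȟ^1 ≅ 0
Ȟ^2 = (33 − 13) − 20 = 0, so Ȟ^2 ≅ 0


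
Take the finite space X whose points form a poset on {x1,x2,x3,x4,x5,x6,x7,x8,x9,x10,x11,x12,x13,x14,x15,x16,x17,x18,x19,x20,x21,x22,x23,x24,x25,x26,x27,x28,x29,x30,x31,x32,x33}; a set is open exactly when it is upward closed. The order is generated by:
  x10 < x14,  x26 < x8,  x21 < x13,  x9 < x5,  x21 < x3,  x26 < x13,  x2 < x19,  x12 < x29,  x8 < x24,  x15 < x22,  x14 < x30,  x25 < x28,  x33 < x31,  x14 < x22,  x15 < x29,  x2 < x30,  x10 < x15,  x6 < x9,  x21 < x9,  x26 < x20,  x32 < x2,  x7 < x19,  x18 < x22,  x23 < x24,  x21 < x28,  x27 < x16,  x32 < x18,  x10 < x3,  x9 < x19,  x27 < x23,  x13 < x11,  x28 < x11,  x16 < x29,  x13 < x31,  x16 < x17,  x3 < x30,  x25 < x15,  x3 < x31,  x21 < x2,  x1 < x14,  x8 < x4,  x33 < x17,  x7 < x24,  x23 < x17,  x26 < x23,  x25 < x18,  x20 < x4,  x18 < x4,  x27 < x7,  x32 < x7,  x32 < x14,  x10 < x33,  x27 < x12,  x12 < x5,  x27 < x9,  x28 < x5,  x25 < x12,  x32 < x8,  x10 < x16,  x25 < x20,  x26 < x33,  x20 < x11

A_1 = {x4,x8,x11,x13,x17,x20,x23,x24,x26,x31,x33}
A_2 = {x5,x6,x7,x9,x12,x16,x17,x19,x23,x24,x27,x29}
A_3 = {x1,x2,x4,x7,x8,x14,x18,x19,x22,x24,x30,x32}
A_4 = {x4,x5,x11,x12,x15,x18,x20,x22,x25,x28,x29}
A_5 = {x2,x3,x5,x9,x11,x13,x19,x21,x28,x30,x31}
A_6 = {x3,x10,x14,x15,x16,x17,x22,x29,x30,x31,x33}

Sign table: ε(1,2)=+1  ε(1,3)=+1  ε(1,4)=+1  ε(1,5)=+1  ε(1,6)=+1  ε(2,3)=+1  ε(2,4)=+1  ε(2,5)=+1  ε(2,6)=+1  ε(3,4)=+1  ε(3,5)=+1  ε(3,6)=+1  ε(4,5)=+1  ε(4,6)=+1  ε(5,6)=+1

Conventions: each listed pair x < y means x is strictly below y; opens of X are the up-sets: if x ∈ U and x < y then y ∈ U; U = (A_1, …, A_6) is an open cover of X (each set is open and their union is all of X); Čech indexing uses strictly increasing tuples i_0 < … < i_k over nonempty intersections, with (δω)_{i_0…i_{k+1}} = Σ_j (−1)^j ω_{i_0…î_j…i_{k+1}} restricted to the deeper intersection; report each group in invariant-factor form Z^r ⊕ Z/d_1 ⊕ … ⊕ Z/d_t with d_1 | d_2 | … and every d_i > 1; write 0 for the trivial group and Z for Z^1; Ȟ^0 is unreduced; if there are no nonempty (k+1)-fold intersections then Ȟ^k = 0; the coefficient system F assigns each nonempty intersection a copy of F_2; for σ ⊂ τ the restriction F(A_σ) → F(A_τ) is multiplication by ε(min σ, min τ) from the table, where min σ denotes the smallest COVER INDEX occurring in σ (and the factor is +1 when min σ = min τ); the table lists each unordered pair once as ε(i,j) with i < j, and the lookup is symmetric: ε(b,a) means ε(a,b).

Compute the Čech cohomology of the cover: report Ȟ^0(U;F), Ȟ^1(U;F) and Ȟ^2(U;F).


Ȟ^0 = Z/2; Ȟ^1 = Z/2; Ȟ^2 = Z/2

intersection data:
  A12={x17,x23,x24} A13={x4,x8,x24} A14={x4,x11,x20} A15={x11,x13,x31} A16={x17,x31,x33} A23={x7,x19,x24} A24={x5,x12,x29} A25={x5,x9,x19} A26={x16,x17,x29} A34={x4,x18,x22} A35={x2,x19,x30} A36={x14,x22,x30} A45={x5,x11,x28} A46={x15,x22,x29} A56={x3,x30,x31}
  A123={x24} A126={x17} A134={x4} A145={x11} A156={x31} A235={x19} A245={x5} A246={x29} A346={x22} A356={x30}
C dims 6,15,10; δ0: rk_F2 5; δ1: rk_F2 9
Ȟ^0 = (6 − 5) − 0 = 1, so Ȟ^0 ≅ Z/2
Ȟ^1 = (15 − 9) − 5 = 1, so Ȟ^1 ≅ Z/2
Ȟ^2 = (10 − 0) − 9 = 1, so Ȟ^2 ≅ Z/2


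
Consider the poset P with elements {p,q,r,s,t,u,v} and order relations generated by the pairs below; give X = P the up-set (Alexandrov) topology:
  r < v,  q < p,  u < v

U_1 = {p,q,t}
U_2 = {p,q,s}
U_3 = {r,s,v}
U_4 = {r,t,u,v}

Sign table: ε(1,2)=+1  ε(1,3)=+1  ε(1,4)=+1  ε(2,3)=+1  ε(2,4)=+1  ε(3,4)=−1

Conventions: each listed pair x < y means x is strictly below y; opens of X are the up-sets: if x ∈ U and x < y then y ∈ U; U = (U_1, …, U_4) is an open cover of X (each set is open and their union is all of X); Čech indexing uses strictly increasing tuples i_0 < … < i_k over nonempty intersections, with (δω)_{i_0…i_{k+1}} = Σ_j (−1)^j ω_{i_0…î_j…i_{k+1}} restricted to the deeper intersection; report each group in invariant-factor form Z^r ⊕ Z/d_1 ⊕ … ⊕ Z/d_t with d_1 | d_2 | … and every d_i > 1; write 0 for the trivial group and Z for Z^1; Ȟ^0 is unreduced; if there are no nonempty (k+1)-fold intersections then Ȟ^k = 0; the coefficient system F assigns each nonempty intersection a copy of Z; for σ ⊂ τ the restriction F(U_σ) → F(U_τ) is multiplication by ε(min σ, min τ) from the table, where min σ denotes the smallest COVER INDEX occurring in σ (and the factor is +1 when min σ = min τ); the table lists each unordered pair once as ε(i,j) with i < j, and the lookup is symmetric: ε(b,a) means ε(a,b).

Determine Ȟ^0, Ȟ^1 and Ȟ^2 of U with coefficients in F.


Ȟ^0 = 0; Ȟ^1 = Z/2; Ȟ^2 = 0

cover nerve:
  U12={p,q} U14={t} U23={s} U34={r,v}
C dims 4,4; δ0: rk 4, SNF 1^3·2
Ȟ^0: (4−4)−0=0 ⇒ 0
Ȟ^1: (4−0)−4=0 plus torsion [2] ⇒ Z/2
Ȟ^2: (0−0)−0=0 ⇒ 0


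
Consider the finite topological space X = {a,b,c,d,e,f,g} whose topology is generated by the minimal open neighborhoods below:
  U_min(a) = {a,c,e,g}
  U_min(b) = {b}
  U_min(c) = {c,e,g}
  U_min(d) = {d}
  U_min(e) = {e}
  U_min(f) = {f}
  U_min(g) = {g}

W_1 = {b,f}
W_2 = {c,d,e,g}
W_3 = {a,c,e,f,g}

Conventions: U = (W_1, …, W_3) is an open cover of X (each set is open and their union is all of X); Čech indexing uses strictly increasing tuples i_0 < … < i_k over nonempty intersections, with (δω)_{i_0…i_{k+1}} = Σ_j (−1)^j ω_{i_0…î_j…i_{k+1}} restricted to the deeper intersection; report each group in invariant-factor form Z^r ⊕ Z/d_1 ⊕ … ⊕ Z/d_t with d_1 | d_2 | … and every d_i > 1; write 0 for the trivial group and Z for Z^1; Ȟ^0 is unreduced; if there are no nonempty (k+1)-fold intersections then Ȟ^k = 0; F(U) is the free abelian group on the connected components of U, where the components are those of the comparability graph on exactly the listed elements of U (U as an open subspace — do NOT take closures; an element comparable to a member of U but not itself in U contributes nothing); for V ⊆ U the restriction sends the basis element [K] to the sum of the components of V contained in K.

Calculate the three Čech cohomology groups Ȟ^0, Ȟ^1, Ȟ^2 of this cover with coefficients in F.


Ȟ^0 ≅ Z^4; Ȟ^1 ≅ 0; Ȟ^2 ≅ 0

nonempty overlaps:
  W13={f} W23={c,e,g}
components per intersection:
  W1: {b} {f}
  W2: {c,e,g} {d}
  W3: {a,c,e,g} {f}
  W13: {f}
  W23: {c,e,g}
C dims 6,2; δ0: rk 2, SNF 1^2
degree 0: 6−2−0 = 4 → Ȟ^0 ≅ Z^4
degree 1: 2−0−2 = 0 → Ȟ^1 ≅ 0
degree 2: 0−0−0 = 0 → Ȟ^2 ≅ 0


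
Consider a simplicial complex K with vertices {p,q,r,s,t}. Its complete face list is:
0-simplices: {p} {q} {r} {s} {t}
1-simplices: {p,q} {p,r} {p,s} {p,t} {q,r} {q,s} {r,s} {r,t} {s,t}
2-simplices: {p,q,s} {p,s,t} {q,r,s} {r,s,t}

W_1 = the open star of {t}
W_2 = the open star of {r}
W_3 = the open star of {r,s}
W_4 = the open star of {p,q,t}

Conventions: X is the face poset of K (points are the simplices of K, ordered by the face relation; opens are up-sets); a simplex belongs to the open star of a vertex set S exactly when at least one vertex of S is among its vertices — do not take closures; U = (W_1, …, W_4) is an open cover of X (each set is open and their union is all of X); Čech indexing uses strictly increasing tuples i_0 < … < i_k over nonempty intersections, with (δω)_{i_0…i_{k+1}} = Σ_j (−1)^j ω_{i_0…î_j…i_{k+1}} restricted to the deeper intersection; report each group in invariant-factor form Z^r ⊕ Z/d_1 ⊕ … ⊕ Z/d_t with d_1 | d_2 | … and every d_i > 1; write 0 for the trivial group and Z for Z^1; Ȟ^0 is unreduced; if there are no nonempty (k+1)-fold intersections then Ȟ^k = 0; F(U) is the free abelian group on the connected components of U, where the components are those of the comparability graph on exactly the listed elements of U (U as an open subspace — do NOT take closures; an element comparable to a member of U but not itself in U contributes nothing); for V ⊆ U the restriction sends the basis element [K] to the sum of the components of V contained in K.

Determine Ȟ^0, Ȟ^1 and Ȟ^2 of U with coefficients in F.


Ȟ^0 ≅ Z,  Ȟ^1 ≅ Z,  Ȟ^2 ≅ 0

cover nerve:
  W1={{t},{p,t},{r,t},{s,t},{p,s,t},{r,s,t}} W2={{r},{p,r},{q,r},{r,s},{r,t},{q,r,s},{r,s,t}} W3={{r},{s},{p,r},{p,s},{q,r},{q,s},{r,s},{r,t},{s,t},{p,q,s},{p,s,t},{q,r,s},{r,s,t}} W4={{p},{q},{t},{p,q},{p,r},{p,s},{p,t},{q,r},{q,s},{r,t},{s,t},{p,q,s},{p,s,t},{q,r,s},{r,s,t}}
  W12={{r,t},{r,s,t}} W13={{r,t},{s,t},{p,s,t},{r,s,t}} W14={{t},{p,t},{r,t},{s,t},{p,s,t},{r,s,t}} W23={{r},{p,r},{q,r},{r,s},{r,t},{q,r,s},{r,s,t}} W24={{p,r},{q,r},{r,t},{q,r,s},{r,s,t}} W34={{p,r},{p,s},{q,r},{q,s},{r,t},{s,t},{p,q,s},{p,s,t},{q,r,s},{r,s,t}}
  W123={{r,t},{r,s,t}} W124={{r,t},{r,s,t}} W134={{r,t},{s,t},{p,s,t},{r,s,t}} W234={{p,r},{q,r},{r,t},{q,r,s},{r,s,t}}
  W1234={{r,t},{r,s,t}}
components per intersection:
  W1: {{t},{p,t},{r,t},{s,t},{p,s,t},{r,s,t}}
  W2: {{r},{p,r},{q,r},{r,s},{r,t},{q,r,s},{r,s,t}}
  W3: {{r},{s},{p,r},{p,s},{q,r},{q,s},{r,s},{r,t},{s,t},{p,q,s},{p,s,t},{q,r,s},{r,s,t}}
  W4: {{p},{q},{t},{p,q},{p,r},{p,s},{p,t},{q,r},{q,s},{r,t},{s,t},{p,q,s},{p,s,t},{q,r,s},{r,s,t}}
  W12: {{r,t},{r,s,t}}
  W13: {{r,t},{s,t},{p,s,t},{r,s,t}}
  W14: {{t},{p,t},{r,t},{s,t},{p,s,t},{r,s,t}}
  W23: {{r},{p,r},{q,r},{r,s},{r,t},{q,r,s},{r,s,t}}
  W24: {{p,r}} {{q,r},{q,r,s}} {{r,t},{r,s,t}}
  W34: {{p,r}} {{p,s},{q,r},{q,s},{r,t},{s,t},{p,q,s},{p,s,t},{q,r,s},{r,s,t}}
  W123: {{r,t},{r,s,t}}
  W124: {{r,t},{r,s,t}}
  W134: {{r,t},{s,t},{p,s,t},{r,s,t}}
  W234: {{p,r}} {{q,r},{q,r,s}} {{r,t},{r,s,t}}
  W1234: {{r,t},{r,s,t}}
C dims 4,9,6,1; δ0: rk 3, SNF 1^3; δ1: rk 5, SNF 1^5; δ2: rk 1, SNF 1^1
Ȟ^0: (4−3)−0=1 ⇒ Z
Ȟ^1: (9−5)−3=1 ⇒ Z
Ȟ^2: (6−1)−5=0 ⇒ 0


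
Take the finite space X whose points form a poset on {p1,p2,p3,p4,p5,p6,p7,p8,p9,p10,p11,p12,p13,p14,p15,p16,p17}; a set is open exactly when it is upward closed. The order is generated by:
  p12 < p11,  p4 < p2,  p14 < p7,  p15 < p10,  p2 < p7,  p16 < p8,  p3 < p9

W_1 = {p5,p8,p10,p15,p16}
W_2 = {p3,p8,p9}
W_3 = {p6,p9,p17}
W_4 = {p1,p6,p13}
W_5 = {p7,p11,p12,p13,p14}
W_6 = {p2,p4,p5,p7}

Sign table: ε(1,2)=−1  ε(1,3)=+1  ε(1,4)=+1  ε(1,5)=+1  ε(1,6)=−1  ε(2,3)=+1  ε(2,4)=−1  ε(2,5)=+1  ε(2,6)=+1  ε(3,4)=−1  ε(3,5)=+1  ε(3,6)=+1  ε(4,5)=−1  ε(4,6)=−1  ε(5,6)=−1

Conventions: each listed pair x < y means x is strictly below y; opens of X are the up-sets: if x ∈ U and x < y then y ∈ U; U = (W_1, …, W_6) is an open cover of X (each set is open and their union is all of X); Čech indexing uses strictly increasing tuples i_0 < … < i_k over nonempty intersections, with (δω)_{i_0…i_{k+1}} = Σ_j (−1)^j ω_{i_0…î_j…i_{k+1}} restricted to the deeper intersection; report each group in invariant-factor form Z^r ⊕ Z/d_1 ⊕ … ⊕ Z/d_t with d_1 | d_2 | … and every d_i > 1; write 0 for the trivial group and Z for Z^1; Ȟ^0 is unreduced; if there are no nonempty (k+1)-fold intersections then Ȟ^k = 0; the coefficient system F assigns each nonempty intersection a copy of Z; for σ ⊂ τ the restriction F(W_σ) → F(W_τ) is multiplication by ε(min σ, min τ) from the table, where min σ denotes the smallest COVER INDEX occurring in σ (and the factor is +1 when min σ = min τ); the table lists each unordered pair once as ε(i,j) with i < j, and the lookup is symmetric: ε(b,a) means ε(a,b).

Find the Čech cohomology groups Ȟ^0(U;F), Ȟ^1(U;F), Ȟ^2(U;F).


Ȟ^0 ≅ 0, Ȟ^1 ≅ Z/2 and Ȟ^2 ≅ 0

intersection data:
  W12={p8} W16={p5} W23={p9} W34={p6} W45={p13} W56={p7}
C dims 6,6; δ0: rk 6, SNF 1^5·2
Ȟ^0 = (6 − 6) − 0 = 0, so Ȟ^0 ≅ 0
Ȟ^1 = (6 − 0) − 6 = 0 plus torsion [2], so Ȟ^1 ≅ Z/2
Ȟ^2 = (0 − 0) − 0 = 0, so Ȟ^2 ≅ 0


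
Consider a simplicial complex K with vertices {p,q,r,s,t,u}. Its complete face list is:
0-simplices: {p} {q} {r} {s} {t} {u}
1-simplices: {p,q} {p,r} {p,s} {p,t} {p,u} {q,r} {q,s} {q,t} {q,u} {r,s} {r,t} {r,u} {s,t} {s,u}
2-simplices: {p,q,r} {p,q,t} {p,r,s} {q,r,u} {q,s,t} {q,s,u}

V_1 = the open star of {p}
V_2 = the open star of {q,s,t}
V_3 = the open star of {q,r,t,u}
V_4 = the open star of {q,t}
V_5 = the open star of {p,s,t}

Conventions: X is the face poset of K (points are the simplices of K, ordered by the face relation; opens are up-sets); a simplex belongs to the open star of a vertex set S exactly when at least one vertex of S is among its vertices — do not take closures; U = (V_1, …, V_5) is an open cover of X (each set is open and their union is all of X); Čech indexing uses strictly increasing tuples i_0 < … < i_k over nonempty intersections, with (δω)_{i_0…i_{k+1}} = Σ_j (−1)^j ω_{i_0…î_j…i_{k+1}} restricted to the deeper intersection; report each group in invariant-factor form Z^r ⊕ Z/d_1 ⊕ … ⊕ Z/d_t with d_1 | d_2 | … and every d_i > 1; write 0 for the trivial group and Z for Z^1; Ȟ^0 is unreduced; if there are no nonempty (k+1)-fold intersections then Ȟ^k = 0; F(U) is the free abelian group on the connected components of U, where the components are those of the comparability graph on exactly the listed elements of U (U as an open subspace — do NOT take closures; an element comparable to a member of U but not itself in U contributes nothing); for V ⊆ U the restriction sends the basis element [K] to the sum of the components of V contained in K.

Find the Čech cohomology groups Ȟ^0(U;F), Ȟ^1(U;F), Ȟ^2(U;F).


Ȟ^0 = Z,  Ȟ^1 = Z,  Ȟ^2 = 0

nonempty overlaps:
  V1={{p},{p,q},{p,r},{p,s},{p,t},{p,u},{p,q,r},{p,q,t},{p,r,s}} V2={{q},{s},{t},{p,q},{p,s},{p,t},{q,r},{q,s},{q,t},{q,u},{r,s},{r,t},{s,t},{s,u},{p,q,r},{p,q,t},{p,r,s},{q,r,u},{q,s,t},{q,s,u}} V3={{q},{r},{t},{u},{p,q},{p,r},{p,t},{p,u},{q,r},{q,s},{q,t},{q,u},{r,s},{r,t},{r,u},{s,t},{s,u},{p,q,r},{p,q,t},{p,r,s},{q,r,u},{q,s,t},{q,s,u}} V4={{q},{t},{p,q},{p,t},{q,r},{q,s},{q,t},{q,u},{r,t},{s,t},{p,q,r},{p,q,t},{q,r,u},{q,s,t},{q,s,u}} V5={{p},{s},{t},{p,q},{p,r},{p,s},{p,t},{p,u},{q,s},{q,t},{r,s},{r,t},{s,t},{s,u},{p,q,r},{p,q,t},{p,r,s},{q,s,t},{q,s,u}}
  V12={{p,q},{p,s},{p,t},{p,q,r},{p,q,t},{p,r,s}} V13={{p,q},{p,r},{p,t},{p,u},{p,q,r},{p,q,t},{p,r,s}} V14={{p,q},{p,t},{p,q,r},{p,q,t}} V15={{p},{p,q},{p,r},{p,s},{p,t},{p,u},{p,q,r},{p,q,t},{p,r,s}} V23={{q},{t},{p,q},{p,t},{q,r},{q,s},{q,t},{q,u},{r,s},{r,t},{s,t},{s,u},{p,q,r},{p,q,t},{p,r,s},{q,r,u},{q,s,t},{q,s,u}} V24={{q},{t},{p,q},{p,t},{q,r},{q,s},{q,t},{q,u},{r,t},{s,t},{p,q,r},{p,q,t},{q,r,u},{q,s,t},{q,s,u}} V25={{s},{t},{p,q},{p,s},{p,t},{q,s},{q,t},{r,s},{r,t},{s,t},{s,u},{p,q,r},{p,q,t},{p,r,s},{q,s,t},{q,s,u}} V34={{q},{t},{p,q},{p,t},{q,r},{q,s},{q,t},{q,u},{r,t},{s,t},{p,q,r},{p,q,t},{q,r,u},{q,s,t},{q,s,u}} V35={{t},{p,q},{p,r},{p,t},{p,u},{q,s},{q,t},{r,s},{r,t},{s,t},{s,u},{p,q,r},{p,q,t},{p,r,s},{q,s,t},{q,s,u}} V45={{t},{p,q},{p,t},{q,s},{q,t},{r,t},{s,t},{p,q,r},{p,q,t},{q,s,t},{q,s,u}}
  V123={{p,q},{p,t},{p,q,r},{p,q,t},{p,r,s}} V124={{p,q},{p,t},{p,q,r},{p,q,t}} V125={{p,q},{p,s},{p,t},{p,q,r},{p,q,t},{p,r,s}} V134={{p,q},{p,t},{p,q,r},{p,q,t}} V135={{p,q},{p,r},{p,t},{p,u},{p,q,r},{p,q,t},{p,r,s}} V145={{p,q},{p,t},{p,q,r},{p,q,t}} V234={{q},{t},{p,q},{p,t},{q,r},{q,s},{q,t},{q,u},{r,t},{s,t},{p,q,r},{p,q,t},{q,r,u},{q,s,t},{q,s,u}} V235={{t},{p,q},{p,t},{q,s},{q,t},{r,s},{r,t},{s,t},{s,u},{p,q,r},{p,q,t},{p,r,s},{q,s,t},{q,s,u}} V245={{t},{p,q},{p,t},{q,s},{q,t},{r,t},{s,t},{p,q,r},{p,q,t},{q,s,t},{q,s,u}} V345={{t},{p,q},{p,t},{q,s},{q,t},{r,t},{s,t},{p,q,r},{p,q,t},{q,s,t},{q,s,u}}
  V1234={{p,q},{p,t},{p,q,r},{p,q,t}} V1235={{p,q},{p,t},{p,q,r},{p,q,t},{p,r,s}} V1245={{p,q},{p,t},{p,q,r},{p,q,t}} V1345={{p,q},{p,t},{p,q,r},{p,q,t}} V2345={{t},{p,q},{p,t},{q,s},{q,t},{r,t},{s,t},{p,q,r},{p,q,t},{q,s,t},{q,s,u}}
  V12345={{p,q},{p,t},{p,q,r},{p,q,t}}
components per intersection:
  V1: {{p},{p,q},{p,r},{p,s},{p,t},{p,u},{p,q,r},{p,q,t},{p,r,s}}
  V2: {{q},{s},{t},{p,q},{p,s},{p,t},{q,r},{q,s},{q,t},{q,u},{r,s},{r,t},{s,t},{s,u},{p,q,r},{p,q,t},{p,r,s},{q,r,u},{q,s,t},{q,s,u}}
  V3: {{q},{r},{t},{u},{p,q},{p,r},{p,t},{p,u},{q,r},{q,s},{q,t},{q,u},{r,s},{r,t},{r,u},{s,t},{s,u},{p,q,r},{p,q,t},{p,r,s},{q,r,u},{q,s,t},{q,s,u}}
  V4: {{q},{t},{p,q},{p,t},{q,r},{q,s},{q,t},{q,u},{r,t},{s,t},{p,q,r},{p,q,t},{q,r,u},{q,s,t},{q,s,u}}
  V5: {{p},{s},{t},{p,q},{p,r},{p,s},{p,t},{p,u},{q,s},{q,t},{r,s},{r,t},{s,t},{s,u},{p,q,r},{p,q,t},{p,r,s},{q,s,t},{q,s,u}}
  V12: {{p,q},{p,t},{p,q,r},{p,q,t}} {{p,s},{p,r,s}}
  V13: {{p,q},{p,r},{p,t},{p,q,r},{p,q,t},{p,r,s}} {{p,u}}
  V14: {{p,q},{p,t},{p,q,r},{p,q,t}}
  V15: {{p},{p,q},{p,r},{p,s},{p,t},{p,u},{p,q,r},{p,q,t},{p,r,s}}
  V23: {{q},{t},{p,q},{p,t},{q,r},{q,s},{q,t},{q,u},{r,t},{s,t},{s,u},{p,q,r},{p,q,t},{q,r,u},{q,s,t},{q,s,u}} {{r,s},{p,r,s}}
  V24: {{q},{t},{p,q},{p,t},{q,r},{q,s},{q,t},{q,u},{r,t},{s,t},{p,q,r},{p,q,t},{q,r,u},{q,s,t},{q,s,u}}
  V25: {{s},{t},{p,q},{p,s},{p,t},{q,s},{q,t},{r,s},{r,t},{s,t},{s,u},{p,q,r},{p,q,t},{p,r,s},{q,s,t},{q,s,u}}
  V34: {{q},{t},{p,q},{p,t},{q,r},{q,s},{q,t},{q,u},{r,t},{s,t},{p,q,r},{p,q,t},{q,r,u},{q,s,t},{q,s,u}}
  V35: {{t},{p,q},{p,r},{p,t},{q,s},{q,t},{r,s},{r,t},{s,t},{s,u},{p,q,r},{p,q,t},{p,r,s},{q,s,t},{q,s,u}} {{p,u}}
  V45: {{t},{p,q},{p,t},{q,s},{q,t},{r,t},{s,t},{p,q,r},{p,q,t},{q,s,t},{q,s,u}}
  V123: {{p,q},{p,t},{p,q,r},{p,q,t}} {{p,r,s}}
  V124: {{p,q},{p,t},{p,q,r},{p,q,t}}
  V125: {{p,q},{p,t},{p,q,r},{p,q,t}} {{p,s},{p,r,s}}
  V134: {{p,q},{p,t},{p,q,r},{p,q,t}}
  V135: {{p,q},{p,r},{p,t},{p,q,r},{p,q,t},{p,r,s}} {{p,u}}
  V145: {{p,q},{p,t},{p,q,r},{p,q,t}}
  V234: {{q},{t},{p,q},{p,t},{q,r},{q,s},{q,t},{q,u},{r,t},{s,t},{p,q,r},{p,q,t},{q,r,u},{q,s,t},{q,s,u}}
  V235: {{t},{p,q},{p,t},{q,s},{q,t},{r,t},{s,t},{s,u},{p,q,r},{p,q,t},{q,s,t},{q,s,u}} {{r,s},{p,r,s}}
  V245: {{t},{p,q},{p,t},{q,s},{q,t},{r,t},{s,t},{p,q,r},{p,q,t},{q,s,t},{q,s,u}}
  V345: {{t},{p,q},{p,t},{q,s},{q,t},{r,t},{s,t},{p,q,r},{p,q,t},{q,s,t},{q,s,u}}
  V1234: {{p,q},{p,t},{p,q,r},{p,q,t}}
  V1235: {{p,q},{p,t},{p,q,r},{p,q,t}} {{p,r,s}}
  V1245: {{p,q},{p,t},{p,q,r},{p,q,t}}
  V1345: {{p,q},{p,t},{p,q,r},{p,q,t}}
  V2345: {{t},{p,q},{p,t},{q,s},{q,t},{r,t},{s,t},{p,q,r},{p,q,t},{q,s,t},{q,s,u}}
  V12345: {{p,q},{p,t},{p,q,r},{p,q,t}}
C dims 5,14,14,6; δ0: rk 4, SNF 1^4; δ1: rk 9, SNF 1^9; δ2: rk 5, SNF 1^5
degree 0: 5−4−0 = 1 → Ȟ^0 ≅ Z
degree 1: 14−9−4 = 1 → Ȟ^1 ≅ Z
degree 2: 14−5−9 = 0 → Ȟ^2 ≅ 0


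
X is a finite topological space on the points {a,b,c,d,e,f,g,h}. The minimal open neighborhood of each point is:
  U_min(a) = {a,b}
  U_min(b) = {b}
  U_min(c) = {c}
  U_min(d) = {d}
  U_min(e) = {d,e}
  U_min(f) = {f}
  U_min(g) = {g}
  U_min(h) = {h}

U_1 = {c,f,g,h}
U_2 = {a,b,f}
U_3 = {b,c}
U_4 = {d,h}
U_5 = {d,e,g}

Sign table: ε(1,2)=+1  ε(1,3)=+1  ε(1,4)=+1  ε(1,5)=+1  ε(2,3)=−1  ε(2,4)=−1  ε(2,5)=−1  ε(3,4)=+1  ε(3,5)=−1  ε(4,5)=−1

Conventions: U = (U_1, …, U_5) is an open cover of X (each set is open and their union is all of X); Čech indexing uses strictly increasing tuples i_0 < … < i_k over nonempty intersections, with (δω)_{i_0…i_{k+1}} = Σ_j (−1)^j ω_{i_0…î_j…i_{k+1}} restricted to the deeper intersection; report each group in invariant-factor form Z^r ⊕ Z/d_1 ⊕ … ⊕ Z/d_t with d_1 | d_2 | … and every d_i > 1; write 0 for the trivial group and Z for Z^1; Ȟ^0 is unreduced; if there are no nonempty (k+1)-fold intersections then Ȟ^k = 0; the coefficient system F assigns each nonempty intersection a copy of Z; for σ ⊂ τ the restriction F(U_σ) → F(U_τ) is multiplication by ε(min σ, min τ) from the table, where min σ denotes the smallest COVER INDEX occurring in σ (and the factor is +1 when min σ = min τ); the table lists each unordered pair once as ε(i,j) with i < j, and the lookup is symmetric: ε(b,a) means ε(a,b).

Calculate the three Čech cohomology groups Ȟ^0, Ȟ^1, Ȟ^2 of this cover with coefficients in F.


Ȟ^0 ≅ 0,  Ȟ^1 ≅ Z ⊕ Z/2,  Ȟ^2 ≅ 0

intersection data:
  U12={f} U13={c} U14={h} U15={g} U23={b} U45={d}
C dims 5,6; δ0: rk 5, SNF 1^4·2
Ȟ^0 = (5 − 5) − 0 = 0, so Ȟ^0 ≅ 0
Ȟ^1 = (6 − 0) − 5 = 1 plus torsion [2], so Ȟ^1 ≅ Z ⊕ Z/2
Ȟ^2 = (0 − 0) − 0 = 0, so Ȟ^2 ≅ 0


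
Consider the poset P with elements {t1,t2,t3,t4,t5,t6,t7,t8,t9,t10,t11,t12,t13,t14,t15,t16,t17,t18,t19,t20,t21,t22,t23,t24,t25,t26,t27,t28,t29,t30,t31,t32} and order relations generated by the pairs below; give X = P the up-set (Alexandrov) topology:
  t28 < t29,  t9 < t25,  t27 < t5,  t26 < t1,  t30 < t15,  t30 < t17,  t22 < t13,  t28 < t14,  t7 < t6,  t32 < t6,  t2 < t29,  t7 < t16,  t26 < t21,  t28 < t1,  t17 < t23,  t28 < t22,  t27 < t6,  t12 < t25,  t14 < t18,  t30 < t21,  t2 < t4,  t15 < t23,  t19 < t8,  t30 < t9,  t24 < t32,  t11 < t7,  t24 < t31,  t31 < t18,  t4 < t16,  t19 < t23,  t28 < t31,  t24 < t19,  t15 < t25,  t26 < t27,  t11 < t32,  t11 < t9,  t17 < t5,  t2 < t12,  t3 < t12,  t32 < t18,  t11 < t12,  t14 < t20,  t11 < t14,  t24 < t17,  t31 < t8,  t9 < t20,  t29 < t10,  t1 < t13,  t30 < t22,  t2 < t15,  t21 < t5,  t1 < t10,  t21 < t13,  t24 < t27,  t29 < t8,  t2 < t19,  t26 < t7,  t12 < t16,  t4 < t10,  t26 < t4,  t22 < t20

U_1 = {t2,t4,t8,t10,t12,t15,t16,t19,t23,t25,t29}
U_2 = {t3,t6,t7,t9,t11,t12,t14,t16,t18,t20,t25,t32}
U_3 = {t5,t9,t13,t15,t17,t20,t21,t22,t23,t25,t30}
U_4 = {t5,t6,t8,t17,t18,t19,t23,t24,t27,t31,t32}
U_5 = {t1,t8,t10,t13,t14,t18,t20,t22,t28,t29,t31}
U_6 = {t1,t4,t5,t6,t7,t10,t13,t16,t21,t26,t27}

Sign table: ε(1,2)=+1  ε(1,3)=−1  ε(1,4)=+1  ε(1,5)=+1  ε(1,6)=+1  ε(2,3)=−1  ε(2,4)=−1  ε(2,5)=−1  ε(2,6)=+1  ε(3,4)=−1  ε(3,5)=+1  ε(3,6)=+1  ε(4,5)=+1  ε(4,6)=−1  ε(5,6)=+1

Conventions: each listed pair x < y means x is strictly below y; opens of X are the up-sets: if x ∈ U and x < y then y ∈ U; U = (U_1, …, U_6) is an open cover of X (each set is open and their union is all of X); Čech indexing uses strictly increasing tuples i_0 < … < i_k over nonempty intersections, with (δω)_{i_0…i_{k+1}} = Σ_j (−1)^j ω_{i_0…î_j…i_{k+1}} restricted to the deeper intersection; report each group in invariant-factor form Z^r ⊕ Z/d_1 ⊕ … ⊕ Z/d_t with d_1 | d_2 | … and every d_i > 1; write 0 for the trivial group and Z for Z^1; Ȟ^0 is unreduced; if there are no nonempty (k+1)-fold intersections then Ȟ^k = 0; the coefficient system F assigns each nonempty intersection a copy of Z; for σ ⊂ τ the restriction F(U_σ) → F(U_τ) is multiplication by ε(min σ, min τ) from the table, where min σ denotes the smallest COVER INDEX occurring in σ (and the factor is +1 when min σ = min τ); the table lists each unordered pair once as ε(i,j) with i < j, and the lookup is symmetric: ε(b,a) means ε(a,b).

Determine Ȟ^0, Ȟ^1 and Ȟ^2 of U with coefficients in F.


nonempty intersections:
  U12={t12,t16,t25} U13={t15,t23,t25} U14={t8,t19,t23} U15={t8,t10,t29} U16={t4,t10,t16} U23={t9,t20,t25} U24={t6,t18,t32} U25={t14,t18,t20} U26={t6,t7,t16} U34={t5,t17,t23} U35={t13,t20,t22} U36={t5,t13,t21} U45={t8,t18,t31} U46={t5,t6,t27} U56={t1,t10,t13}
  U123={t25} U126={t16} U134={t23} U145={t8} U156={t10} U235={t20} U245={t18} U246={t6} U346={t5} U356={t13}
C dims 6,15,10; δ0: rk 6, SNF 1^5·2; δ1: rk 9, SNF 1^9
Ȟ^0: (6−6)−0=0 ⇒ 0
Ȟ^1: (15−9)−6=0 plus torsion [2] ⇒ Z/2
Ȟ^2: (10−0)−9=1 ⇒ Z

Ȟ^0 = 0, Ȟ^1 = Z/2 and Ȟ^2 = Z


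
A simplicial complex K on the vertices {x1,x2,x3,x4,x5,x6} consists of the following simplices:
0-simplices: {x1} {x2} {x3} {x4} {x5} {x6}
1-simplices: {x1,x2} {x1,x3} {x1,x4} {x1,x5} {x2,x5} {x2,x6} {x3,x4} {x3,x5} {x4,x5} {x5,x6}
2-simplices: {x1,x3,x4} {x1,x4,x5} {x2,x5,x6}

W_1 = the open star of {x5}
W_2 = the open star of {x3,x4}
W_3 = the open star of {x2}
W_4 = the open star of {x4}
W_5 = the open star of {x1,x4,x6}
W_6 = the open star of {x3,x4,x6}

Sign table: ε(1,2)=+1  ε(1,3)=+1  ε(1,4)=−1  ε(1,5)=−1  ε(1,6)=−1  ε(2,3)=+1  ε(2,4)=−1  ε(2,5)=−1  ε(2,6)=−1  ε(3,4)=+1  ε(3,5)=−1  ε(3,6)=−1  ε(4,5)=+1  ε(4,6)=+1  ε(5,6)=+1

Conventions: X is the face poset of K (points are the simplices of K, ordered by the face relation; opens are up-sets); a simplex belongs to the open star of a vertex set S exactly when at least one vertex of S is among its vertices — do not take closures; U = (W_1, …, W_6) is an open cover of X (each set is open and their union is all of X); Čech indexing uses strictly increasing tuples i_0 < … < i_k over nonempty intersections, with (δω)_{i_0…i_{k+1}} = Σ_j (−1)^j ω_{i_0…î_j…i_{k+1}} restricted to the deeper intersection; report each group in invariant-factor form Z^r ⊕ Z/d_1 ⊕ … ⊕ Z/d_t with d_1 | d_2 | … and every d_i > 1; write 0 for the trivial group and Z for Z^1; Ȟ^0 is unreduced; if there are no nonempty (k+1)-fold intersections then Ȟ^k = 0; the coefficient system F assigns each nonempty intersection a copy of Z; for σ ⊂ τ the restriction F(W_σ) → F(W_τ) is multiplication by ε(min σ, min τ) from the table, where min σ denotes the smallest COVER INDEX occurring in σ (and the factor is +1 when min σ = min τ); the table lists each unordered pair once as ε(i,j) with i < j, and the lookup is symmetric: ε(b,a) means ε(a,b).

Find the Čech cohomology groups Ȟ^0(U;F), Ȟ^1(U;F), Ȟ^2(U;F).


nonempty intersections:
  W1={{x5},{x1,x5},{x2,x5},{x3,x5},{x4,x5},{x5,x6},{x1,x4,x5},{x2,x5,x6}} W2={{x3},{x4},{x1,x3},{x1,x4},{x3,x4},{x3,x5},{x4,x5},{x1,x3,x4},{x1,x4,x5}} W3={{x2},{x1,x2},{x2,x5},{x2,x6},{x2,x5,x6}} W4={{x4},{x1,x4},{x3,x4},{x4,x5},{x1,x3,x4},{x1,x4,x5}} W5={{x1},{x4},{x6},{x1,x2},{x1,x3},{x1,x4},{x1,x5},{x2,x6},{x3,x4},{x4,x5},{x5,x6},{x1,x3,x4},{x1,x4,x5},{x2,x5,x6}} W6={{x3},{x4},{x6},{x1,x3},{x1,x4},{x2,x6},{x3,x4},{x3,x5},{x4,x5},{x5,x6},{x1,x3,x4},{x1,x4,x5},{x2,x5,x6}}
  W12={{x3,x5},{x4,x5},{x1,x4,x5}} W13={{x2,x5},{x2,x5,x6}} W14={{x4,x5},{x1,x4,x5}} W15={{x1,x5},{x4,x5},{x5,x6},{x1,x4,x5},{x2,x5,x6}} W16={{x3,x5},{x4,x5},{x5,x6},{x1,x4,x5},{x2,x5,x6}} W24={{x4},{x1,x4},{x3,x4},{x4,x5},{x1,x3,x4},{x1,x4,x5}} W25={{x4},{x1,x3},{x1,x4},{x3,x4},{x4,x5},{x1,x3,x4},{x1,x4,x5}} W26={{x3},{x4},{x1,x3},{x1,x4},{x3,x4},{x3,x5},{x4,x5},{x1,x3,x4},{x1,x4,x5}} W35={{x1,x2},{x2,x6},{x2,x5,x6}} W36={{x2,x6},{x2,x5,x6}} W45={{x4},{x1,x4},{x3,x4},{x4,x5},{x1,x3,x4},{x1,x4,x5}} W46={{x4},{x1,x4},{x3,x4},{x4,x5},{x1,x3,x4},{x1,x4,x5}} W56={{x4},{x6},{x1,x3},{x1,x4},{x2,x6},{x3,x4},{x4,x5},{x5,x6},{x1,x3,x4},{x1,x4,x5},{x2,x5,x6}}
  W124={{x4,x5},{x1,x4,x5}} W125={{x4,x5},{x1,x4,x5}} W126={{x3,x5},{x4,x5},{x1,x4,x5}} W135={{x2,x5,x6}} W136={{x2,x5,x6}} W145={{x4,x5},{x1,x4,x5}} W146={{x4,x5},{x1,x4,x5}} W156={{x4,x5},{x5,x6},{x1,x4,x5},{x2,x5,x6}} W245={{x4},{x1,x4},{x3,x4},{x4,x5},{x1,x3,x4},{x1,x4,x5}} W246={{x4},{x1,x4},{x3,x4},{x4,x5},{x1,x3,x4},{x1,x4,x5}} W256={{x4},{x1,x3},{x1,x4},{x3,x4},{x4,x5},{x1,x3,x4},{x1,x4,x5}} W356={{x2,x6},{x2,x5,x6}} W456={{x4},{x1,x4},{x3,x4},{x4,x5},{x1,x3,x4},{x1,x4,x5}}
  W1245={{x4,x5},{x1,x4,x5}} W1246={{x4,x5},{x1,x4,x5}} W1256={{x4,x5},{x1,x4,x5}} W1356={{x2,x5,x6}} W1456={{x4,x5},{x1,x4,x5}} W2456={{x4},{x1,x4},{x3,x4},{x4,x5},{x1,x3,x4},{x1,x4,x5}}
  W12456={{x4,x5},{x1,x4,x5}}
C dims 6,13,13,6; δ0: rk 5, SNF 1^5; δ1: rk 8, SNF 1^8; δ2: rk 5, SNF 1^5
Ȟ^0: (6−5)−0=1 ⇒ Z
Ȟ^1: (13−8)−5=0 ⇒ 0
Ȟ^2: (13−5)−8=0 ⇒ 0

Ȟ^0 = Z, Ȟ^1 = 0 and Ȟ^2 = 0


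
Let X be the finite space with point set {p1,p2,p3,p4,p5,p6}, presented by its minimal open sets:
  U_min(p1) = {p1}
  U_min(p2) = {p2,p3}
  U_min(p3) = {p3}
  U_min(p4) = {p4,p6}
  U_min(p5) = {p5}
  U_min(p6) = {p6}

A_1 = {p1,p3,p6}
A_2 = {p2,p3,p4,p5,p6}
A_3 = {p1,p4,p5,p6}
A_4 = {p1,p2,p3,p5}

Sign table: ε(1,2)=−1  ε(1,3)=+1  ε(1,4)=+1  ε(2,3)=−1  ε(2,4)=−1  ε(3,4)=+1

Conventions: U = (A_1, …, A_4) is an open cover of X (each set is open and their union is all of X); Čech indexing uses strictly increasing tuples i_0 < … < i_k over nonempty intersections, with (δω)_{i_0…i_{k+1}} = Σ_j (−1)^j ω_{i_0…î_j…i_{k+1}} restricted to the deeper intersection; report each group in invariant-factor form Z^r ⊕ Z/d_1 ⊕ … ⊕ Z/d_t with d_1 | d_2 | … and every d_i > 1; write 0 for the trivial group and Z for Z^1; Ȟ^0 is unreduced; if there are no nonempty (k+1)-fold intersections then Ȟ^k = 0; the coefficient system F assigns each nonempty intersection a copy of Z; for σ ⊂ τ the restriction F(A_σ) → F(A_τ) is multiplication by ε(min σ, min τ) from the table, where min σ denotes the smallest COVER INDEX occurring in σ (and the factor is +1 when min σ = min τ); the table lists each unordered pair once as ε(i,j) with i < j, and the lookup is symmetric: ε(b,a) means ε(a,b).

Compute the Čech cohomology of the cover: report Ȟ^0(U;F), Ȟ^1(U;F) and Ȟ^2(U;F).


Ȟ^0 = Z; Ȟ^1 = 0; Ȟ^2 = Z

nonempty overlaps:
  A12={p3,p6} A13={p1,p6} A14={p1,p3} A23={p4,p5,p6} A24={p2,p3,p5} A34={p1,p5}
  A123={p6} A124={p3} A134={p1} A234={p5}
C dims 4,6,4; δ0: rk 3, SNF 1^3; δ1: rk 3, SNF 1^3
degree 0: 4−3−0 = 1 → Ȟ^0 ≅ Z
degree 1: 6−3−3 = 0 → Ȟ^1 ≅ 0
degree 2: 4−0−3 = 1 → Ȟ^2 ≅ Z


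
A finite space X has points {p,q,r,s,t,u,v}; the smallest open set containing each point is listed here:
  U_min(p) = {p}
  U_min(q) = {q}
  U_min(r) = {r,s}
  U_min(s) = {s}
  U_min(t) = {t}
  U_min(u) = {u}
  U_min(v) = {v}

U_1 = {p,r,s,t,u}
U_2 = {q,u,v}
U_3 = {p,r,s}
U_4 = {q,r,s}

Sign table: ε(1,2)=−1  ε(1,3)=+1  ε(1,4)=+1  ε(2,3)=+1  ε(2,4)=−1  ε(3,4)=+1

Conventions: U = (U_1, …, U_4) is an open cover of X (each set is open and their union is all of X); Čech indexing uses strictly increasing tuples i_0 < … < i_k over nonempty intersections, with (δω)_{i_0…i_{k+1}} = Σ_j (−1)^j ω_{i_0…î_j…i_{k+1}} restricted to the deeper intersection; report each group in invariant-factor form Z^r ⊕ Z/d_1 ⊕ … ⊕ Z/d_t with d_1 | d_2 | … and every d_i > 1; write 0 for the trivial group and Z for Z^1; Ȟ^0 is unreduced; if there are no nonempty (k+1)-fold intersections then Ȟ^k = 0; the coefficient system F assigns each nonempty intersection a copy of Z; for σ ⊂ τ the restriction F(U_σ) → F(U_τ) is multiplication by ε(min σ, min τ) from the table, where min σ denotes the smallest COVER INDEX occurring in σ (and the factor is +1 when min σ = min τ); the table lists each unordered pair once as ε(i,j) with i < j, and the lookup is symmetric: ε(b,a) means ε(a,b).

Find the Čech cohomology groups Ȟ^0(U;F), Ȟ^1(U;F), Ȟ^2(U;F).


intersection data:
  U12={u} U13={p,r,s} U14={r,s} U24={q} U34={r,s}
  U134={r,s}
C dims 4,5,1; δ0: rk 3, SNF 1^3; δ1: rk 1, SNF 1^1
Ȟ^0 = (4 − 3) − 0 = 1, so Ȟ^0 ≅ Z
Ȟ^1 = (5 − 1) − 3 = 1, so Ȟ^1 ≅ Z
Ȟ^2 = (1 − 0) − 1 = 0, so Ȟ^2 ≅ 0

Ȟ^0 ≅ Z,  Ȟ^1 ≅ Z,  Ȟ^2 ≅ 0


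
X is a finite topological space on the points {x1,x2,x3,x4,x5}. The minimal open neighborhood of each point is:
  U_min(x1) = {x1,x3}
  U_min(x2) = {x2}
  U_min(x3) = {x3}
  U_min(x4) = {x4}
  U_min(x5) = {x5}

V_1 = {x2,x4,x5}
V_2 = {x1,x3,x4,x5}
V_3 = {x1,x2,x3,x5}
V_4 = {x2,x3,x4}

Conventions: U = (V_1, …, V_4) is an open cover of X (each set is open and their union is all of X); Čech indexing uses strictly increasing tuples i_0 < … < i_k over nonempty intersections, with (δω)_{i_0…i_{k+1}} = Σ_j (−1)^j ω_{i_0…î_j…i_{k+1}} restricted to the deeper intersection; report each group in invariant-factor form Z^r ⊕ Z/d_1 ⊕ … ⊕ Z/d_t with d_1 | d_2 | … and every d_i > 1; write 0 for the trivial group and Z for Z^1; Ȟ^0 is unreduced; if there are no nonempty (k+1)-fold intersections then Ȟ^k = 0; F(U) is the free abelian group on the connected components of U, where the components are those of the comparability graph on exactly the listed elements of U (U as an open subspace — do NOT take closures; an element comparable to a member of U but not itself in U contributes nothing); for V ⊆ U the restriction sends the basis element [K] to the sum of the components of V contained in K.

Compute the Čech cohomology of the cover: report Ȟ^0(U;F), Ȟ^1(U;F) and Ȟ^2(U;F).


Ȟ^0 ≅ Z^4; Ȟ^1 ≅ 0; Ȟ^2 ≅ 0

intersection data:
  V12={x4,x5} V13={x2,x5} V14={x2,x4} V23={x1,x3,x5} V24={x3,x4} V34={x2,x3}
  V123={x5} V124={x4} V134={x2} V234={x3}
components per intersection:
  V1: {x2} {x4} {x5}
  V2: {x1,x3} {x4} {x5}
  V3: {x1,x3} {x2} {x5}
  V4: {x2} {x3} {x4}
  V12: {x4} {x5}
  V13: {x2} {x5}
  V14: {x2} {x4}
  V23: {x1,x3} {x5}
  V24: {x3} {x4}
  V34: {x2} {x3}
  V123: {x5}
  V124: {x4}
  V134: {x2}
  V234: {x3}
C dims 12,12,4; δ0: rk 8, SNF 1^8; δ1: rk 4, SNF 1^4
Ȟ^0 = (12 − 8) − 0 = 4, so Ȟ^0 ≅ Z^4
Ȟ^1 = (12 − 4) − 8 = 0, so Ȟ^1 ≅ 0
Ȟ^2 = (4 − 0) − 4 = 0, so Ȟ^2 ≅ 0


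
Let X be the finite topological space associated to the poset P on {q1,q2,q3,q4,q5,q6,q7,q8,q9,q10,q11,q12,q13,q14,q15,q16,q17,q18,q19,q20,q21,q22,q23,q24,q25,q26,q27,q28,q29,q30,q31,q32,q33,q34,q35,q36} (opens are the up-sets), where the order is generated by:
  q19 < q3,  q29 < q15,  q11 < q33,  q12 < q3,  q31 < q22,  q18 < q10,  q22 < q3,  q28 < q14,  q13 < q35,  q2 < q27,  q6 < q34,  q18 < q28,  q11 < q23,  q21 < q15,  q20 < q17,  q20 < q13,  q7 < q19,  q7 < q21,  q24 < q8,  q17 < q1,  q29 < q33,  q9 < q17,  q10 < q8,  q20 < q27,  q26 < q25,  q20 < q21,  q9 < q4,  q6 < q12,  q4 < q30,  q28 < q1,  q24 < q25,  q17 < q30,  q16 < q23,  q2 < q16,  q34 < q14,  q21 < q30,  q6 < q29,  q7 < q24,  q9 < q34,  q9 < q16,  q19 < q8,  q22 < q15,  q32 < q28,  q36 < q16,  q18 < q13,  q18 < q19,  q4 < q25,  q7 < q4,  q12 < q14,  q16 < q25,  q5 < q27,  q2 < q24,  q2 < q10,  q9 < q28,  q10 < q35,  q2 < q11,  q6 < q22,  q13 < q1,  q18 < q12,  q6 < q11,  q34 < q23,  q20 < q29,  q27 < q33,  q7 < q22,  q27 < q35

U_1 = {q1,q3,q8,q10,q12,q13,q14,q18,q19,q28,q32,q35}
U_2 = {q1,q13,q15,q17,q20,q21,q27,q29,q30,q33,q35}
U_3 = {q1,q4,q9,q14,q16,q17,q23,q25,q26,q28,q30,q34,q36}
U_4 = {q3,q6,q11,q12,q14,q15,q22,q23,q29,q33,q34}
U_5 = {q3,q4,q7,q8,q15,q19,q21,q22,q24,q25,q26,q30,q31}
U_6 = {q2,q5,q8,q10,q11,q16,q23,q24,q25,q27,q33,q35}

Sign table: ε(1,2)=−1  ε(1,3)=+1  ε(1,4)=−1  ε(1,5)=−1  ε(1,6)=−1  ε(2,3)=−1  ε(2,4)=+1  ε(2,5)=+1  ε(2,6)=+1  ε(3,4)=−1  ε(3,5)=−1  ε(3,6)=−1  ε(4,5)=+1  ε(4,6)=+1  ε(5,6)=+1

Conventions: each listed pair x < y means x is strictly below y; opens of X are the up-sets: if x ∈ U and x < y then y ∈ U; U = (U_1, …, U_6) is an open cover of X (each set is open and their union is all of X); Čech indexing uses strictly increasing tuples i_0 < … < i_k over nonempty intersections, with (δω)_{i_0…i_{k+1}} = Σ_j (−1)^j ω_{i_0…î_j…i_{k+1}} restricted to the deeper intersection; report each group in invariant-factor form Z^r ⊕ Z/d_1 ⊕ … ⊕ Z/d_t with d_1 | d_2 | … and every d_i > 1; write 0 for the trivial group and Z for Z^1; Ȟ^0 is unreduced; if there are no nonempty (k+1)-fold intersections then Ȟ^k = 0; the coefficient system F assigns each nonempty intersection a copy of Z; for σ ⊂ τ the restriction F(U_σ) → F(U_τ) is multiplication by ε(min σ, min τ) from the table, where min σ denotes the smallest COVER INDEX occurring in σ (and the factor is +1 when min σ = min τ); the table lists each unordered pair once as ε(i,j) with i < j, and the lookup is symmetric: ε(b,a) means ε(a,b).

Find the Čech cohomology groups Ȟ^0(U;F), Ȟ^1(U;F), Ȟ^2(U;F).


Ȟ^0 ≅ Z, Ȟ^1 ≅ 0 and Ȟ^2 ≅ Z/2

nonempty overlaps:
  U12={q1,q13,q35} U13={q1,q14,q28} U14={q3,q12,q14} U15={q3,q8,q19} U16={q8,q10,q35} U23={q1,q17,q30} U24={q15,q29,q33} U25={q15,q21,q30} U26={q27,q33,q35} U34={q14,q23,q34} U35={q4,q25,q26,q30} U36={q16,q23,q25} U45={q3,q15,q22} U46={q11,q23,q33} U56={q8,q24,q25}
  U123={q1} U126={q35} U134={q14} U145={q3} U156={q8} U235={q30} U245={q15} U246={q33} U346={q23} U356={q25}
C dims 6,15,10; δ0: rk 5, SNF 1^5; δ1: rk 10, SNF 1^9·2
degree 0: 6−5−0 = 1 → Ȟ^0 ≅ Z
degree 1: 15−10−5 = 0 → Ȟ^1 ≅ 0
degree 2: 10−0−10 = 0 plus torsion [2] → Ȟ^2 ≅ Z/2
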